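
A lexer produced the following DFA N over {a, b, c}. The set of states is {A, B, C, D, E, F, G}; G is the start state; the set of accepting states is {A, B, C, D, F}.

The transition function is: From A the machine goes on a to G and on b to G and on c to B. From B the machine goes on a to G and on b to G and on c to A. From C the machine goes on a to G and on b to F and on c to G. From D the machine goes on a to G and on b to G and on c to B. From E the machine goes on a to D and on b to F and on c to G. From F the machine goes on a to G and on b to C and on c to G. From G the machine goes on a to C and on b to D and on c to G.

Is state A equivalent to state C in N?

No

First remove the unreachable states {E}; 6 states remain.
Initial partition by acceptance: {A,B,C,D,F} | {G}.
On input b, block {A,B,C,D,F} splits into {A,B,D} and {C,F}.
Stable partition: {A,B,D} | {G} | {C,F} — 3 equivalence classes.
A and C end up in different blocks, so they are distinguishable. For instance, the string 'b' is accepted from only C.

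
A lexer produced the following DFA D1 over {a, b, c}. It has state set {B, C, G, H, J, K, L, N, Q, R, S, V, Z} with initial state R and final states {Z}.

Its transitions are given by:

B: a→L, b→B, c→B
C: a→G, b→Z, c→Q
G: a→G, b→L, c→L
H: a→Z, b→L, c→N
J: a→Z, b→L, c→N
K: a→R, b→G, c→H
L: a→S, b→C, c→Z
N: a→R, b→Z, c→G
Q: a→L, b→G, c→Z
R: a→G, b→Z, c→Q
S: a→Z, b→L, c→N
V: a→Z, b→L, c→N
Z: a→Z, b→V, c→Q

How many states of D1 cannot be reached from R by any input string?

No path from R leads to B, H, J, K; the other 9 states are all reachable.

4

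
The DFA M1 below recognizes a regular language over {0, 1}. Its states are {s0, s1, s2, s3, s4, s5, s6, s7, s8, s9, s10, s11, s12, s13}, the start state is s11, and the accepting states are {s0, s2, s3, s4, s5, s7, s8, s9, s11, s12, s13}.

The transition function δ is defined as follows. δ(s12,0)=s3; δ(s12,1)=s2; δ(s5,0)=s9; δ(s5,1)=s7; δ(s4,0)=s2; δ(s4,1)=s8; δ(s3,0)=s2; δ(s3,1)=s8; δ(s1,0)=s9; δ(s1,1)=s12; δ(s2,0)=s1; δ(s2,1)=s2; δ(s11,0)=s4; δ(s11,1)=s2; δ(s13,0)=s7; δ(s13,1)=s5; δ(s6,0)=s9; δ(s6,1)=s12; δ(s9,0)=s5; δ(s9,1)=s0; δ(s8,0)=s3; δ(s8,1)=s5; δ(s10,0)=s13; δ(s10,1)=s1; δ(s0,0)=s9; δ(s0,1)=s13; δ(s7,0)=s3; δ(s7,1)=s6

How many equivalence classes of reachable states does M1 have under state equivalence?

First remove the unreachable states {s10}; 13 states remain.
Initial partition by acceptance: {s0,s2,s3,s4,s5,s7,s8,s9,s11,s12,s13} | {s1,s6}.
Split {s0,s2,s3,s4,s5,s7,s8,s9,s11,s12,s13} by δ(·,0) → {s0,s3,s4,s5,s7,s8,s9,s11,s12,s13} and {s2}.
Split {s0,s3,s4,s5,s7,s8,s9,s11,s12,s13} by δ(·,0) → {s0,s5,s7,s8,s9,s11,s12,s13} and {s3,s4}.
Refine {s0,s5,s7,s8,s9,s11,s12,s13} on symbol 0: members go to different blocks, giving {s0,s5,s9,s13} and {s7,s8,s11,s12}.
Split {s0,s5,s9,s13} by δ(·,0) → {s0,s5,s9} and {s13}.
On input 1, block {s0,s5,s9} splits into {s0} and {s5} and {s9}.
Split {s7,s8,s11,s12} by δ(·,1) → {s11,s12} and {s7} and {s8}.
Stable partition: {s0} | {s1,s6} | {s2} | {s3,s4} | {s11,s12} | {s13} | {s5} | {s9} | {s7} | {s8} — 10 equivalence classes.

10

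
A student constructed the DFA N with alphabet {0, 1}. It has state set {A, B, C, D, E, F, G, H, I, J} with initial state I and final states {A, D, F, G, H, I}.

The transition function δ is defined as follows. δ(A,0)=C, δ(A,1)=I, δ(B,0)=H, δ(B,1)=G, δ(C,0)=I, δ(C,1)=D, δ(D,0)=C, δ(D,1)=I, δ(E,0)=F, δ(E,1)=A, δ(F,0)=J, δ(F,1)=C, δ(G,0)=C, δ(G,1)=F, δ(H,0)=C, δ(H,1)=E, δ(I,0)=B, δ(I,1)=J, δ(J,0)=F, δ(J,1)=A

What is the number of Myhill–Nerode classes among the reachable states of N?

3

All states are reachable from the start state.
P0 = {A,D,F,G,H,I} | {B,C,E,J}.
Refine {A,D,F,G,H,I} on symbol 1: members go to different blocks, giving {A,D,G} and {F,H,I}.
Stable partition: {A,D,G} | {B,C,E,J} | {F,H,I} — 3 equivalence classes.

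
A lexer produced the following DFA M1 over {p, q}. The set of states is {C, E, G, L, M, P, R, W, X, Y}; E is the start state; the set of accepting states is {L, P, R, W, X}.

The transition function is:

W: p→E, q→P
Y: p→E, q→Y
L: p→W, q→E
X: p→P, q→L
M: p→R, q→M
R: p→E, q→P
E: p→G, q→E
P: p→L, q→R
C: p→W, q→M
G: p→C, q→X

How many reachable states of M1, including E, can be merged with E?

First remove the unreachable states {Y}; 9 states remain.
Start with accepting vs non-accepting: {L,P,R,W,X} | {C,E,G,M}.
On input p, block {L,P,R,W,X} splits into {L,P,X} and {R,W}.
Refine {L,P,X} on symbol p: members go to different blocks, giving {P,X} and {L}.
On input p, block {P,X} splits into {X} and {P}.
Split {C,E,G,M} by δ(·,p) → {C,M} and {E,G}.
Refine {E,G} on symbol p: members go to different blocks, giving {E} and {G}.
The partition is now stable with 7 blocks: {X} | {C,M} | {R,W} | {L} | {P} | {E} | {G}.
State E belongs to the block {E}, which has 1 states.

1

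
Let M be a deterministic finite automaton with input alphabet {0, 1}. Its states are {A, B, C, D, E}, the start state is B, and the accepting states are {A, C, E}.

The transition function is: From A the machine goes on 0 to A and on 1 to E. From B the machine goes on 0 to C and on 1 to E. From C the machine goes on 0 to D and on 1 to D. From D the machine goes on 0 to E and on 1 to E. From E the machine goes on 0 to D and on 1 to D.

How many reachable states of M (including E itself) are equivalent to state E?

Reachable states from the start: {B,C,D,E}. Unreachable: {A} — drop them.
Start with accepting vs non-accepting: {C,E} | {B,D}.
The partition is now stable with 2 blocks: {C,E} | {B,D}.
The equivalence class containing E is {C,E}, of size 2.

2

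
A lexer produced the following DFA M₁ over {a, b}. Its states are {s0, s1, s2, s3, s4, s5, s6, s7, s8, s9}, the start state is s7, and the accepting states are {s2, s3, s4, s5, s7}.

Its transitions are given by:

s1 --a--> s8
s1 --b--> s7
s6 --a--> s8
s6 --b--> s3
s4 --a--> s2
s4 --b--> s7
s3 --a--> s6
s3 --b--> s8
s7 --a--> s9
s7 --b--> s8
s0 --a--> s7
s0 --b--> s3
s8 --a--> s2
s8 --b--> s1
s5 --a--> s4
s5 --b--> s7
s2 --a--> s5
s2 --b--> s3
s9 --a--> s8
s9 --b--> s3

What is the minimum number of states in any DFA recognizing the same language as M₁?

First remove the unreachable states {s0}; 9 states remain.
Start with accepting vs non-accepting: {s2,s3,s4,s5,s7} | {s1,s6,s8,s9}.
Refine {s2,s3,s4,s5,s7} on symbol a: members go to different blocks, giving {s2,s4,s5} and {s3,s7}.
Refine {s1,s6,s8,s9} on symbol a: members go to different blocks, giving {s1,s6,s9} and {s8}.
No further refinement is possible. Final partition (4 blocks): {s2,s4,s5} | {s1,s6,s9} | {s3,s7} | {s8}.

4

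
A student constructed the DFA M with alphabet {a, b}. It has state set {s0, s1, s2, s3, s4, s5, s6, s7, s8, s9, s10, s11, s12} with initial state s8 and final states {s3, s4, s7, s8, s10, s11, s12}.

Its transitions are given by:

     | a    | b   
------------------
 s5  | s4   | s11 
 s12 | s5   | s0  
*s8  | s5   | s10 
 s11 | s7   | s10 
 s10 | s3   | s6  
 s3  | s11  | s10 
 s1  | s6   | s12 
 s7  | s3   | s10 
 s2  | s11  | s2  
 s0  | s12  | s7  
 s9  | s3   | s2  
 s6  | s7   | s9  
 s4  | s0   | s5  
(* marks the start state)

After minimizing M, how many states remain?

Reachable states from the start: {s0,s2,s3,s4,s5,s6,s7,s8,s9,s10,s11,s12}. Unreachable: {s1} — drop them.
Start with accepting vs non-accepting: {s3,s4,s7,s8,s10,s11,s12} | {s0,s2,s5,s6,s9}.
On input a, block {s3,s4,s7,s8,s10,s11,s12} splits into {s3,s7,s10,s11} and {s4,s8,s12}.
On input b, block {s3,s7,s10,s11} splits into {s3,s7,s11} and {s10}.
Split {s0,s2,s5,s6,s9} by δ(·,a) → {s2,s6,s9} and {s0,s5}.
Refine {s4,s8,s12} on symbol b: members go to different blocks, giving {s4,s12} and {s8}.
No further refinement is possible. Final partition (6 blocks): {s3,s7,s11} | {s2,s6,s9} | {s4,s12} | {s10} | {s0,s5} | {s8}.

6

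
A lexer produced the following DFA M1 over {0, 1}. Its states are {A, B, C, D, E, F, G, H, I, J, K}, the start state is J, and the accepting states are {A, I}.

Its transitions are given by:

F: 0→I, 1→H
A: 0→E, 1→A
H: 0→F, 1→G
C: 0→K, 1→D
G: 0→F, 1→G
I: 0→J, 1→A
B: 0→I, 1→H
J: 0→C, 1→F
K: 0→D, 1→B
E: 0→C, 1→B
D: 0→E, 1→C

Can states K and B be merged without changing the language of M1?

All states are reachable from the start state.
P0 = {A,I} | {B,C,D,E,F,G,H,J,K}.
Split {B,C,D,E,F,G,H,J,K} by δ(·,0) → {C,D,E,G,H,J,K} and {B,F}.
Refine {C,D,E,G,H,J,K} on symbol 0: members go to different blocks, giving {C,D,E,J,K} and {G,H}.
Refine {C,D,E,J,K} on symbol 1: members go to different blocks, giving {E,J,K} and {C,D}.
The partition is now stable with 5 blocks: {A,I} | {E,J,K} | {B,F} | {G,H} | {C,D}.
K and B end up in different blocks, so they are distinguishable. For instance, the string '0' is accepted from only B.

No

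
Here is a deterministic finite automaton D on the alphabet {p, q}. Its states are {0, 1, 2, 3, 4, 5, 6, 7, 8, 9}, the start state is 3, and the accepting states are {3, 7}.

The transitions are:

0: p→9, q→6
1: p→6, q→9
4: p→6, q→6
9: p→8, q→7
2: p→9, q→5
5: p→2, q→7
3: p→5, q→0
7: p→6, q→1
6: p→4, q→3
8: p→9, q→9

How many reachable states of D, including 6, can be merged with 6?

3

Every state is reachable, so we keep all 10.
Start with accepting vs non-accepting: {3,7} | {0,1,2,4,5,6,8,9}.
Split {0,1,2,4,5,6,8,9} by δ(·,q) → {0,1,2,4,8} and {5,6,9}.
Stable partition: {3,7} | {0,1,2,4,8} | {5,6,9} — 3 equivalence classes.
State 6 belongs to the block {5,6,9}, which has 3 states.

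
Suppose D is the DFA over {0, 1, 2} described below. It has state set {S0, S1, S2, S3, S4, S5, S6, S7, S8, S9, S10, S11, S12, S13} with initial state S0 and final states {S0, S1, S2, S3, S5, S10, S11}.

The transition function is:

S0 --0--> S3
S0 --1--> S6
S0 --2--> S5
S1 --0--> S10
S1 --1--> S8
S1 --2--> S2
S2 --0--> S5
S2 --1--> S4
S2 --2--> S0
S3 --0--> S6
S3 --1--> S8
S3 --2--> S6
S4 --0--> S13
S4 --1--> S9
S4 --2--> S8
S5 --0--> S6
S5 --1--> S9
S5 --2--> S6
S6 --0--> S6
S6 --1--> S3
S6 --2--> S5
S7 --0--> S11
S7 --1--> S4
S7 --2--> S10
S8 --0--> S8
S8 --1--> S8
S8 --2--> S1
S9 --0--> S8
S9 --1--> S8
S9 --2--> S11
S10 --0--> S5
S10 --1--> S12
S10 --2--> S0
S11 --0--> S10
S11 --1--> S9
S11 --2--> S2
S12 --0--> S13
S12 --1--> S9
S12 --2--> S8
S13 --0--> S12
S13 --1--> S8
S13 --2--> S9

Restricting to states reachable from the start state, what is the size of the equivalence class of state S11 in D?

2

First remove the unreachable states {S7}; 13 states remain.
Start with accepting vs non-accepting: {S0,S1,S2,S3,S5,S10,S11} | {S4,S6,S8,S9,S12,S13}.
Split {S0,S1,S2,S3,S5,S10,S11} by δ(·,0) → {S0,S1,S2,S10,S11} and {S3,S5}.
Refine {S0,S1,S2,S10,S11} on symbol 0: members go to different blocks, giving {S0,S2,S10} and {S1,S11}.
On input 2, block {S0,S2,S10} splits into {S2,S10} and {S0}.
Split {S4,S6,S8,S9,S12,S13} by δ(·,1) → {S4,S8,S9,S12,S13} and {S6}.
Split {S4,S8,S9,S12,S13} by δ(·,2) → {S4,S12,S13} and {S8,S9}.
The partition is now stable with 7 blocks: {S2,S10} | {S4,S12,S13} | {S3,S5} | {S1,S11} | {S0} | {S6} | {S8,S9}.
State S11 belongs to the block {S1,S11}, which has 2 states.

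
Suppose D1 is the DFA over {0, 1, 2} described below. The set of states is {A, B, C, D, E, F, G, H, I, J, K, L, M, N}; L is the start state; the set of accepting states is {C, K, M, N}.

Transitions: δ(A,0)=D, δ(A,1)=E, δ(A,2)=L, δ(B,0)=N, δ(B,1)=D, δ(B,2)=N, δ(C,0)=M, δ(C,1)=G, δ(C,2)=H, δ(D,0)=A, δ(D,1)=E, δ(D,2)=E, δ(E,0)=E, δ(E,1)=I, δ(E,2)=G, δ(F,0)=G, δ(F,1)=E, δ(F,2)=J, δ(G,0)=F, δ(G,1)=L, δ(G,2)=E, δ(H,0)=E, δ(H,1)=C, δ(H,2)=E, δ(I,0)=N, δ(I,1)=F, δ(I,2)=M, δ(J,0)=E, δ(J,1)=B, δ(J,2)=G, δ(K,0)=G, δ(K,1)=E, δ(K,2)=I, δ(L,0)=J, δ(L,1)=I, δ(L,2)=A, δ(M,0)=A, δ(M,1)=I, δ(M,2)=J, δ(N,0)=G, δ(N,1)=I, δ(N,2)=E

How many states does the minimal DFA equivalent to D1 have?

States {C,H,K} cannot be reached from the start state, so discard them.
Initial partition by acceptance: {M,N} | {A,B,D,E,F,G,I,J,L}.
On input 0, block {A,B,D,E,F,G,I,J,L} splits into {A,D,E,F,G,J,L} and {B,I}.
Split {A,D,E,F,G,J,L} by δ(·,1) → {A,D,F,G} and {E,J,L}.
Stable partition: {M,N} | {A,D,F,G} | {B,I} | {E,J,L} — 4 equivalence classes.

4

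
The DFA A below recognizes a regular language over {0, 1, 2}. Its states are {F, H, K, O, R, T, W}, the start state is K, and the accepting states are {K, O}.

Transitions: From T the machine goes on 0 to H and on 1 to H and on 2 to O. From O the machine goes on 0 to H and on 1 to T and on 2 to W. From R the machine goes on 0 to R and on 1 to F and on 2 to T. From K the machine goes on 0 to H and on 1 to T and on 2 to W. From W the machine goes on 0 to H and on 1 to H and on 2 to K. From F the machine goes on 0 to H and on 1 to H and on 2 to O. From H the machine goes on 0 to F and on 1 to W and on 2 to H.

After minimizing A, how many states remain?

Reachable states from the start: {F,H,K,O,T,W}. Unreachable: {R} — drop them.
Start with accepting vs non-accepting: {K,O} | {F,H,T,W}.
On input 2, block {F,H,T,W} splits into {F,T,W} and {H}.
The partition is now stable with 3 blocks: {K,O} | {F,T,W} | {H}.

3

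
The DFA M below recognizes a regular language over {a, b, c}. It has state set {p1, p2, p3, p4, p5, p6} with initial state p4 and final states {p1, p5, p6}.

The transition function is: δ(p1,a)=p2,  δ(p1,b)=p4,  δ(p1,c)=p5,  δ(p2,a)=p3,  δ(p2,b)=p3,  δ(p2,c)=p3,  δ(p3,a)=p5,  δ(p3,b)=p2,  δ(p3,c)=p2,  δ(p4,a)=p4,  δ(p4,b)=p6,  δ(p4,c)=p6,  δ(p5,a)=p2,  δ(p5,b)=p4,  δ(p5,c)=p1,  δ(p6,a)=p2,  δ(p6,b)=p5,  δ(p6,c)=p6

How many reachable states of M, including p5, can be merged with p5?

Initial partition by acceptance: {p1,p5,p6} | {p2,p3,p4}.
On input b, block {p1,p5,p6} splits into {p1,p5} and {p6}.
On input a, block {p2,p3,p4} splits into {p2,p4} and {p3}.
Split {p2,p4} by δ(·,a) → {p2} and {p4}.
The partition is now stable with 5 blocks: {p1,p5} | {p2} | {p6} | {p3} | {p4}.
State p5 belongs to the block {p1,p5}, which has 2 states.

2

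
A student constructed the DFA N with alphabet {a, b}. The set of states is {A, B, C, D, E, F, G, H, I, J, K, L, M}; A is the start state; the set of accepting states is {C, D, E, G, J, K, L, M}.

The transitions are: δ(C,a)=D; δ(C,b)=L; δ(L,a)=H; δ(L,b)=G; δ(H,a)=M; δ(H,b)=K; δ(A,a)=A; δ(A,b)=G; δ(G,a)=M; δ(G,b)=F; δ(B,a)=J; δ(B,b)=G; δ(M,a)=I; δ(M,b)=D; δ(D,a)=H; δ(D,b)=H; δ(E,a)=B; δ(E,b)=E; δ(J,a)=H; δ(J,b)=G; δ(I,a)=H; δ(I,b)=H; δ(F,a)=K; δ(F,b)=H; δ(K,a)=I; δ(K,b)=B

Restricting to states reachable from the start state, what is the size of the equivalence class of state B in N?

Reachable states from the start: {A,B,D,F,G,H,I,J,K,M}. Unreachable: {C,E,L} — drop them.
P0 = {D,G,J,K,M} | {A,B,F,H,I}.
Split {D,G,J,K,M} by δ(·,a) → {D,J,K,M} and {G}.
On input b, block {D,J,K,M} splits into {D,K} and {J} and {M}.
Refine {A,B,F,H,I} on symbol a: members go to different blocks, giving {A,I} and {B} and {F} and {H}.
Refine {D,K} on symbol a: members go to different blocks, giving {D} and {K}.
Split {A,I} by δ(·,a) → {A} and {I}.
The partition is now stable with 10 blocks: {D} | {A} | {G} | {J} | {M} | {B} | {F} | {H} | {K} | {I}.
The equivalence class containing B is {B}, of size 1.

1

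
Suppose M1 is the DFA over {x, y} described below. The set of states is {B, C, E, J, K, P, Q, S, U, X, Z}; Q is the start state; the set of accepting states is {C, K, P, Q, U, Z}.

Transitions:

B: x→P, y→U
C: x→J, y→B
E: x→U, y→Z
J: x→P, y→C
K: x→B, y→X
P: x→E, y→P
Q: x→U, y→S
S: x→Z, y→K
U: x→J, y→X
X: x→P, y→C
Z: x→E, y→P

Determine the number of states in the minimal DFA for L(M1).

Every state is reachable, so we keep all 11.
Initial partition by acceptance: {C,K,P,Q,U,Z} | {B,E,J,S,X}.
Refine {C,K,P,Q,U,Z} on symbol x: members go to different blocks, giving {C,K,P,U,Z} and {Q}.
Refine {C,K,P,U,Z} on symbol y: members go to different blocks, giving {C,K,U} and {P,Z}.
Refine {B,E,J,S,X} on symbol x: members go to different blocks, giving {B,J,S,X} and {E}.
Stable partition: {C,K,U} | {B,J,S,X} | {Q} | {P,Z} | {E} — 5 equivalence classes.

5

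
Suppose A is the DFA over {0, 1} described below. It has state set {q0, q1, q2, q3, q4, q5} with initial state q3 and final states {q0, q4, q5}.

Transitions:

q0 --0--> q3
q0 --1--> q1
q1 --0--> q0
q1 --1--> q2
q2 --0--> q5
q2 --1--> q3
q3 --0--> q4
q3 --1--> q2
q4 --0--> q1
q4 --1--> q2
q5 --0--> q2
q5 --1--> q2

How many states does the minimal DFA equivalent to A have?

Start with accepting vs non-accepting: {q0,q4,q5} | {q1,q2,q3}.
The partition is now stable with 2 blocks: {q0,q4,q5} | {q1,q2,q3}.

2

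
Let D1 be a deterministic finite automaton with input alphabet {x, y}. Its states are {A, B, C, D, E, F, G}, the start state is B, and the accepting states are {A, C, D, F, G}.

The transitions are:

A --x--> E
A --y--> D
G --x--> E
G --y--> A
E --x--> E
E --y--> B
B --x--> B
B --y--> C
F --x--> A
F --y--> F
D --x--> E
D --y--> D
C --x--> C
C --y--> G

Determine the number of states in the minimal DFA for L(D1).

4

States {F} cannot be reached from the start state, so discard them.
Start with accepting vs non-accepting: {A,C,D,G} | {B,E}.
On input x, block {A,C,D,G} splits into {A,D,G} and {C}.
Refine {B,E} on symbol y: members go to different blocks, giving {B} and {E}.
No further refinement is possible. Final partition (4 blocks): {A,D,G} | {B} | {C} | {E}.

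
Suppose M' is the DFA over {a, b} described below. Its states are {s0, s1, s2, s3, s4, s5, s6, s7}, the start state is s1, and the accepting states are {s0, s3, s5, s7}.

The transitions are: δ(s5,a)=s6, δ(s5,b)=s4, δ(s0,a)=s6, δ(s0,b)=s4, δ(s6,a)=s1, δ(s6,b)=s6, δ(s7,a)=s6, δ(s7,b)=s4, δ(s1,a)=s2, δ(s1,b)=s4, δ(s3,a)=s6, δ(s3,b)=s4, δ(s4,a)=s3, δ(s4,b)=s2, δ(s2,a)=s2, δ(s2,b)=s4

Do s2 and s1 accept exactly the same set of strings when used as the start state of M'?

First remove the unreachable states {s0,s5,s7}; 5 states remain.
Start with accepting vs non-accepting: {s3} | {s1,s2,s4,s6}.
Split {s1,s2,s4,s6} by δ(·,a) → {s1,s2,s6} and {s4}.
Refine {s1,s2,s6} on symbol b: members go to different blocks, giving {s1,s2} and {s6}.
The partition is now stable with 4 blocks: {s3} | {s1,s2} | {s4} | {s6}.
s2 and s1 lie in the same block of the stable partition, so they are equivalent — no string distinguishes them.

Yes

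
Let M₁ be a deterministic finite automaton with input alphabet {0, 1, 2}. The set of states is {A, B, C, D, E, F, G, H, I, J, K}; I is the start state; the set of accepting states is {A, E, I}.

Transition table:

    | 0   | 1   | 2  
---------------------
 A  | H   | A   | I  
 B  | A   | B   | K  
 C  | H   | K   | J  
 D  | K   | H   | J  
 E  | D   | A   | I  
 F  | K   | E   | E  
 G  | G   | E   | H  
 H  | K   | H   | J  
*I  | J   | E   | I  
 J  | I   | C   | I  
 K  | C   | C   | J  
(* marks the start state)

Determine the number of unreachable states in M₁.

3

Starting at I and following transitions, the reachable set is {A, C, D, E, H, I, J, K}. That leaves B, F, G unreachable — 3 in total.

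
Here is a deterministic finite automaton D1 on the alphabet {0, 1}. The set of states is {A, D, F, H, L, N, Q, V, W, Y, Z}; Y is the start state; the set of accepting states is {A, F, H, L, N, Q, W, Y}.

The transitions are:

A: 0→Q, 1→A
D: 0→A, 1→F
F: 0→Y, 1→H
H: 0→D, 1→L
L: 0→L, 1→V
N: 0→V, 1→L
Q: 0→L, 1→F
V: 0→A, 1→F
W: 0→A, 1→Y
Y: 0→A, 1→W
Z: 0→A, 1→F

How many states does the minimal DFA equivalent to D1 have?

Reachable states from the start: {A,D,F,H,L,Q,V,W,Y}. Unreachable: {N,Z} — drop them.
P0 = {A,F,H,L,Q,W,Y} | {D,V}.
Split {A,F,H,L,Q,W,Y} by δ(·,0) → {A,F,L,Q,W,Y} and {H}.
Split {A,F,L,Q,W,Y} by δ(·,1) → {A,Q,W,Y} and {F} and {L}.
Split {A,Q,W,Y} by δ(·,0) → {A,W,Y} and {Q}.
Split {A,W,Y} by δ(·,0) → {W,Y} and {A}.
The partition is now stable with 7 blocks: {W,Y} | {D,V} | {H} | {F} | {L} | {Q} | {A}.

7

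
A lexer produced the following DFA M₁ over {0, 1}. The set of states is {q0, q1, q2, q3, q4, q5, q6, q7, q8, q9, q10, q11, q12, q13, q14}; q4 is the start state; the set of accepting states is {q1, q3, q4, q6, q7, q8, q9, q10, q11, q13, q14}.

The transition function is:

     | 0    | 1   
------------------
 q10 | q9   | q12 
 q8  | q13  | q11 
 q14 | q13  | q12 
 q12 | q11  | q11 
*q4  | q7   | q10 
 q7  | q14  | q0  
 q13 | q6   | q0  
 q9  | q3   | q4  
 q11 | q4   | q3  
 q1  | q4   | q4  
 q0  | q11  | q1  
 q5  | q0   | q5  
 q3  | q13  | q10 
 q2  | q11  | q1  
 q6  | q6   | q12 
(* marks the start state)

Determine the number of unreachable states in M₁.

No path from q4 leads to q2, q5, q8; the other 12 states are all reachable.

3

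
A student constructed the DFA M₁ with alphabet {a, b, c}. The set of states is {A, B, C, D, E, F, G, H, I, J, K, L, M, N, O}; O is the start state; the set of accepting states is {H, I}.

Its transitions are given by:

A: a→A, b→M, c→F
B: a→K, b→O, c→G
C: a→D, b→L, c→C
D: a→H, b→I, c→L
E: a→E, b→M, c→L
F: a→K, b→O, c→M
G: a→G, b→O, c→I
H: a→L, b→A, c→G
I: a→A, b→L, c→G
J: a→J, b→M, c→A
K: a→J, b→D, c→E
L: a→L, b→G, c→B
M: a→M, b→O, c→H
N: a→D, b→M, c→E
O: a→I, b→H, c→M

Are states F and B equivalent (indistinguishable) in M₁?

Reachable states from the start: {A,B,D,E,F,G,H,I,J,K,L,M,O}. Unreachable: {C,N} — drop them.
Initial partition by acceptance: {H,I} | {A,B,D,E,F,G,J,K,L,M,O}.
Refine {A,B,D,E,F,G,J,K,L,M,O} on symbol a: members go to different blocks, giving {A,B,E,F,G,J,K,L,M} and {D,O}.
Split {A,B,E,F,G,J,K,L,M} by δ(·,b) → {B,F,G,K,M} and {A,E,J,L}.
Refine {B,F,G,K,M} on symbol a: members go to different blocks, giving {B,F,G,M} and {K}.
Refine {B,F,G,M} on symbol a: members go to different blocks, giving {B,F} and {G,M}.
Refine {D,O} on symbol c: members go to different blocks, giving {D} and {O}.
On input c, block {A,E,J,L} splits into {A,L} and {E,J}.
Stable partition: {H,I} | {B,F} | {D} | {A,L} | {K} | {G,M} | {O} | {E,J} — 8 equivalence classes.
F and B lie in the same block of the stable partition, so they are equivalent — no string distinguishes them.

Yes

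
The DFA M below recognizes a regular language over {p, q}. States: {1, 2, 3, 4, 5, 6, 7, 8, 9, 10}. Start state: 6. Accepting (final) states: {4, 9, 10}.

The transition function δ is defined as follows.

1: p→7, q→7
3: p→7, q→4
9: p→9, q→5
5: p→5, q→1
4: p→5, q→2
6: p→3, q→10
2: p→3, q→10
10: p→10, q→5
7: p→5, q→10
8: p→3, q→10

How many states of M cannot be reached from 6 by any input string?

No path from 6 leads to 8, 9; the other 8 states are all reachable.

2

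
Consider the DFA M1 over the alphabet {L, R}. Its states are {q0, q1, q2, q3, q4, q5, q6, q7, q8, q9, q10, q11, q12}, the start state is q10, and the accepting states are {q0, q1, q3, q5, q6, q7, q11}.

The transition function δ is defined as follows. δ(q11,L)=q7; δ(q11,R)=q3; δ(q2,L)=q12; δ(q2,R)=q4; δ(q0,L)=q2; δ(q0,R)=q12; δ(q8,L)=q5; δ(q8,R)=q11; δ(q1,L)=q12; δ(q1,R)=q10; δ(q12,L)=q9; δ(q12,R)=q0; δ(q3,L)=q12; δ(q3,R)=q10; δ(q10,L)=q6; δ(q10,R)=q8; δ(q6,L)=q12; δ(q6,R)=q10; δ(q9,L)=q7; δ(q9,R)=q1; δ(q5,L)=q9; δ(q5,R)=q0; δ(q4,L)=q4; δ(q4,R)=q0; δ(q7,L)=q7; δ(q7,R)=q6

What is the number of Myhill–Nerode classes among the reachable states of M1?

All states are reachable from the start state.
P0 = {q0,q1,q3,q5,q6,q7,q11} | {q2,q4,q8,q9,q10,q12}.
Split {q0,q1,q3,q5,q6,q7,q11} by δ(·,L) → {q0,q1,q3,q5,q6} and {q7,q11}.
Split {q0,q1,q3,q5,q6} by δ(·,R) → {q0,q1,q3,q6} and {q5}.
Refine {q2,q4,q8,q9,q10,q12} on symbol L: members go to different blocks, giving {q2,q4,q12} and {q8} and {q9} and {q10}.
Split {q0,q1,q3,q6} by δ(·,R) → {q1,q3,q6} and {q0}.
Split {q2,q4,q12} by δ(·,L) → {q2,q4} and {q12}.
Refine {q2,q4} on symbol L: members go to different blocks, giving {q2} and {q4}.
No further refinement is possible. Final partition (10 blocks): {q1,q3,q6} | {q2} | {q7,q11} | {q5} | {q8} | {q9} | {q10} | {q0} | {q12} | {q4}.

10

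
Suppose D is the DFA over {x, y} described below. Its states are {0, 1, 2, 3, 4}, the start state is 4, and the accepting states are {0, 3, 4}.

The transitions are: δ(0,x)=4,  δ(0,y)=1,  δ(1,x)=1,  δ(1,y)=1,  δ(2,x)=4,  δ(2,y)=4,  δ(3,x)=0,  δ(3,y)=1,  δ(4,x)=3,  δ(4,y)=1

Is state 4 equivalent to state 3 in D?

Reachable states from the start: {0,1,3,4}. Unreachable: {2} — drop them.
Initial partition by acceptance: {0,3,4} | {1}.
Stable partition: {0,3,4} | {1} — 2 equivalence classes.
4 and 3 lie in the same block of the stable partition, so they are equivalent — no string distinguishes them.

Yes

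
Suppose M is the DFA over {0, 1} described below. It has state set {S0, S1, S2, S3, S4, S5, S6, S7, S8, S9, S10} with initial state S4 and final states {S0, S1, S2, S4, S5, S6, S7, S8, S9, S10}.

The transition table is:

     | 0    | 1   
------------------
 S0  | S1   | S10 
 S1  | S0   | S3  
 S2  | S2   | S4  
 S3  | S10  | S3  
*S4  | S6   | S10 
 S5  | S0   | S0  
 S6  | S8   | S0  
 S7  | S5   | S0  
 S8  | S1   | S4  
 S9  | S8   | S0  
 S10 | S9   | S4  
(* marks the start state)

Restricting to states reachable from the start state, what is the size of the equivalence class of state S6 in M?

Reachable states from the start: {S0,S1,S3,S4,S6,S8,S9,S10}. Unreachable: {S2,S5,S7} — drop them.
Initial partition by acceptance: {S0,S1,S4,S6,S8,S9,S10} | {S3}.
Split {S0,S1,S4,S6,S8,S9,S10} by δ(·,1) → {S0,S4,S6,S8,S9,S10} and {S1}.
On input 0, block {S0,S4,S6,S8,S9,S10} splits into {S4,S6,S9,S10} and {S0,S8}.
On input 0, block {S4,S6,S9,S10} splits into {S4,S10} and {S6,S9}.
The partition is now stable with 5 blocks: {S4,S10} | {S3} | {S1} | {S0,S8} | {S6,S9}.
State S6 belongs to the block {S6,S9}, which has 2 states.

2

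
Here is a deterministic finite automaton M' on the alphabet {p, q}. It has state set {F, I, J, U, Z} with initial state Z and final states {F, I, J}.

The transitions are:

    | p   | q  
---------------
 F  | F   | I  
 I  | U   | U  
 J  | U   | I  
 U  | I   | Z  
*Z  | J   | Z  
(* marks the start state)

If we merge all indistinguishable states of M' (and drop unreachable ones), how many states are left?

4

Reachable states from the start: {I,J,U,Z}. Unreachable: {F} — drop them.
P0 = {I,J} | {U,Z}.
Split {I,J} by δ(·,q) → {I} and {J}.
Refine {U,Z} on symbol p: members go to different blocks, giving {U} and {Z}.
The partition is now stable with 4 blocks: {I} | {U} | {J} | {Z}.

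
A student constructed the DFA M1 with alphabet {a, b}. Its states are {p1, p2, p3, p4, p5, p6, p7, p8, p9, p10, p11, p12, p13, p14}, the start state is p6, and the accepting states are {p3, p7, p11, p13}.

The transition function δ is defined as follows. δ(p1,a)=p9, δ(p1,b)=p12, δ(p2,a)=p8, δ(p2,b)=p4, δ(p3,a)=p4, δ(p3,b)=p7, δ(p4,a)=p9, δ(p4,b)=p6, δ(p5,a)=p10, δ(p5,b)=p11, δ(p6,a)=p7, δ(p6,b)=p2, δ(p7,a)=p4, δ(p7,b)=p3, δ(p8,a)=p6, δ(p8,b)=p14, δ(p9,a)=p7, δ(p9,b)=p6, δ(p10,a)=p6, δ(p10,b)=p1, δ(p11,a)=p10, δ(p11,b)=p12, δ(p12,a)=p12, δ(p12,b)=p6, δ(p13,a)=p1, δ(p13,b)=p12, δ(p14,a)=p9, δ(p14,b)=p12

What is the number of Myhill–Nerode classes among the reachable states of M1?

8

States {p1,p5,p10,p11,p13} cannot be reached from the start state, so discard them.
P0 = {p3,p7} | {p2,p4,p6,p8,p9,p12,p14}.
On input a, block {p2,p4,p6,p8,p9,p12,p14} splits into {p2,p4,p8,p12,p14} and {p6,p9}.
Split {p2,p4,p8,p12,p14} by δ(·,a) → {p4,p8,p14} and {p2,p12}.
Refine {p4,p8,p14} on symbol b: members go to different blocks, giving {p4} and {p8} and {p14}.
On input b, block {p6,p9} splits into {p6} and {p9}.
On input a, block {p2,p12} splits into {p2} and {p12}.
The partition is now stable with 8 blocks: {p3,p7} | {p4} | {p6} | {p2} | {p8} | {p14} | {p9} | {p12}.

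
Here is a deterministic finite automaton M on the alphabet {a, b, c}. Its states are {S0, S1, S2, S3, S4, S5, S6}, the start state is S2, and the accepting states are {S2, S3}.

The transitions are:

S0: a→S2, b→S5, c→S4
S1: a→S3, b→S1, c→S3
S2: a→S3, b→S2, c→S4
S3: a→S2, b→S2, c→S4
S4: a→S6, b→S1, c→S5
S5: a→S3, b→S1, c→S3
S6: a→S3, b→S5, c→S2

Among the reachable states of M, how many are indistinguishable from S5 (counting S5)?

Reachable states from the start: {S1,S2,S3,S4,S5,S6}. Unreachable: {S0} — drop them.
Initial partition by acceptance: {S2,S3} | {S1,S4,S5,S6}.
Split {S1,S4,S5,S6} by δ(·,a) → {S1,S5,S6} and {S4}.
Stable partition: {S2,S3} | {S1,S5,S6} | {S4} — 3 equivalence classes.
State S5 belongs to the block {S1,S5,S6}, which has 3 states.

3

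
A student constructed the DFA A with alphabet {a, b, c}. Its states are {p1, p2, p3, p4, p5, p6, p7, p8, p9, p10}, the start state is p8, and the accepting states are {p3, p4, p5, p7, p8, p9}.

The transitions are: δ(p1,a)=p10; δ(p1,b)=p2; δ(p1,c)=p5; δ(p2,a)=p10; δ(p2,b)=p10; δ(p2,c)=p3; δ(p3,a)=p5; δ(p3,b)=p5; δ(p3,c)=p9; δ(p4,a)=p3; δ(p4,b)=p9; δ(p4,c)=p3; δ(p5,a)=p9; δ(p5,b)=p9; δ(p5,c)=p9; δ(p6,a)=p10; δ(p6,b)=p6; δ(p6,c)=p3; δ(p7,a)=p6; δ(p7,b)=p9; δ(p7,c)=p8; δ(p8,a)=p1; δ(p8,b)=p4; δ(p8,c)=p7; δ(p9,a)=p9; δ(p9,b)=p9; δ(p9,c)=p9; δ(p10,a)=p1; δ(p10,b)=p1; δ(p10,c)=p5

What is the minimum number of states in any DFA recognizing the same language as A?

3

All states are reachable from the start state.
Start with accepting vs non-accepting: {p3,p4,p5,p7,p8,p9} | {p1,p2,p6,p10}.
On input a, block {p3,p4,p5,p7,p8,p9} splits into {p3,p4,p5,p9} and {p7,p8}.
The partition is now stable with 3 blocks: {p3,p4,p5,p9} | {p1,p2,p6,p10} | {p7,p8}.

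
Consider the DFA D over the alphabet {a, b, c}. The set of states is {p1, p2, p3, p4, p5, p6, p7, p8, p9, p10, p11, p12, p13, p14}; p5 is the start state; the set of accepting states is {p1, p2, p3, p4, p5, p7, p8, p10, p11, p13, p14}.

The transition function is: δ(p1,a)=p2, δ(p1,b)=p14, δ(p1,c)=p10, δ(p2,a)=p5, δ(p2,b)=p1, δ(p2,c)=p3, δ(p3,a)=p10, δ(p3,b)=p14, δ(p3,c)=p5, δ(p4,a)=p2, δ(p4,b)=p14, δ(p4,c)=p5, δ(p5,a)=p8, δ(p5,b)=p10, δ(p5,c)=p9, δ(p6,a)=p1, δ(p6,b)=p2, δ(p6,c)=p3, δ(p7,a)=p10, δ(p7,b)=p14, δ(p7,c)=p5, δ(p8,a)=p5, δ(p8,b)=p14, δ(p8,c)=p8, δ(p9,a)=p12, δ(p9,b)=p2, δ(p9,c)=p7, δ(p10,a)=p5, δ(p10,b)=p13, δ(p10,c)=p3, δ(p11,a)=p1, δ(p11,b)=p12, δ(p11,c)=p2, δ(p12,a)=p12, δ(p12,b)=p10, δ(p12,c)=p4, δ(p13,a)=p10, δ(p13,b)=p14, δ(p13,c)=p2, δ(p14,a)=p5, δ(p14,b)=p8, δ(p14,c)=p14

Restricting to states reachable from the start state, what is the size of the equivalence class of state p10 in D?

2

Reachable states from the start: {p1,p2,p3,p4,p5,p7,p8,p9,p10,p12,p13,p14}. Unreachable: {p6,p11} — drop them.
Start with accepting vs non-accepting: {p1,p2,p3,p4,p5,p7,p8,p10,p13,p14} | {p9,p12}.
Split {p1,p2,p3,p4,p5,p7,p8,p10,p13,p14} by δ(·,c) → {p1,p2,p3,p4,p7,p8,p10,p13,p14} and {p5}.
Split {p1,p2,p3,p4,p7,p8,p10,p13,p14} by δ(·,a) → {p1,p3,p4,p7,p13} and {p2,p8,p10,p14}.
Split {p1,p3,p4,p7,p13} by δ(·,c) → {p3,p4,p7} and {p1,p13}.
Refine {p2,p8,p10,p14} on symbol b: members go to different blocks, giving {p2,p10} and {p8,p14}.
No further refinement is possible. Final partition (6 blocks): {p3,p4,p7} | {p9,p12} | {p5} | {p2,p10} | {p1,p13} | {p8,p14}.
The equivalence class containing p10 is {p2,p10}, of size 2.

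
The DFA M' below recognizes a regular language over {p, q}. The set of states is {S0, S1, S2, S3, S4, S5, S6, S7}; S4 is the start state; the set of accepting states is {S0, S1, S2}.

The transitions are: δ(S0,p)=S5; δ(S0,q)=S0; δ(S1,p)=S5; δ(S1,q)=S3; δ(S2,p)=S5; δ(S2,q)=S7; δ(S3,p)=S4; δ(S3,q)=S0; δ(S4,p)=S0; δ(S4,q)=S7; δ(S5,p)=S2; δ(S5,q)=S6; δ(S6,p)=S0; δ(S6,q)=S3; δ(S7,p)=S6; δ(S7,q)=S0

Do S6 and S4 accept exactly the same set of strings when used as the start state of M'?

First remove the unreachable states {S1}; 7 states remain.
Start with accepting vs non-accepting: {S0,S2} | {S3,S4,S5,S6,S7}.
Refine {S0,S2} on symbol q: members go to different blocks, giving {S0} and {S2}.
On input p, block {S3,S4,S5,S6,S7} splits into {S3,S7} and {S4,S6} and {S5}.
No further refinement is possible. Final partition (5 blocks): {S0} | {S3,S7} | {S2} | {S4,S6} | {S5}.
S6 and S4 lie in the same block of the stable partition, so they are equivalent — no string distinguishes them.

Yes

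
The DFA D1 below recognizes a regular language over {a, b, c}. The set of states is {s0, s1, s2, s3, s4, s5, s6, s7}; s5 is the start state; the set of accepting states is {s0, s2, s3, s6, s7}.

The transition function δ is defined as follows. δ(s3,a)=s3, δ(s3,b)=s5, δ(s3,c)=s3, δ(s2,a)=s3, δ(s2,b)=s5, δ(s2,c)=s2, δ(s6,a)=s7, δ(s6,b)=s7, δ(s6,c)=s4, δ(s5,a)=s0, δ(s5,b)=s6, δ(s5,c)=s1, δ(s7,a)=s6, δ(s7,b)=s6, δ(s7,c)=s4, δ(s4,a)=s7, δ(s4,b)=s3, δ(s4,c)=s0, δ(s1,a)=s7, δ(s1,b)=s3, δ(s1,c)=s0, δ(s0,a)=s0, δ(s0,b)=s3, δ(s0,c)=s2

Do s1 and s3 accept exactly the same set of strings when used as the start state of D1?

No

All states are reachable from the start state.
Start with accepting vs non-accepting: {s0,s2,s3,s6,s7} | {s1,s4,s5}.
Split {s0,s2,s3,s6,s7} by δ(·,b) → {s0,s6,s7} and {s2,s3}.
Split {s0,s6,s7} by δ(·,b) → {s6,s7} and {s0}.
On input a, block {s1,s4,s5} splits into {s1,s4} and {s5}.
Stable partition: {s6,s7} | {s1,s4} | {s2,s3} | {s0} | {s5} — 5 equivalence classes.
s1 and s3 end up in different blocks, so they are distinguishable. For instance, the string 'ε' is accepted from only s3.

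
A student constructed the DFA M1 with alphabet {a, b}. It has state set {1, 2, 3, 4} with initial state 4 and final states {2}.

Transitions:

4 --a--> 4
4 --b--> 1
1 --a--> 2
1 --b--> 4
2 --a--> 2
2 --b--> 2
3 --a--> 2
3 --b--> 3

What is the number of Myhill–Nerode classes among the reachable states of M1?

3

States {3} cannot be reached from the start state, so discard them.
Initial partition by acceptance: {2} | {1,4}.
On input a, block {1,4} splits into {1} and {4}.
The partition is now stable with 3 blocks: {2} | {1} | {4}.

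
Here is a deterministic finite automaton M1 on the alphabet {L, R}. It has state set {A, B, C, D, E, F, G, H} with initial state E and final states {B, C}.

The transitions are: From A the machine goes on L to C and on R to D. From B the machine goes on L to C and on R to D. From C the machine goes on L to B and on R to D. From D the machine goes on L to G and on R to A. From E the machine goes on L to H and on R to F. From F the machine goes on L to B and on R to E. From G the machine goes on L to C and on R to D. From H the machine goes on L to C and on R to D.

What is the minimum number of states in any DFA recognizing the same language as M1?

Every state is reachable, so we keep all 8.
P0 = {B,C} | {A,D,E,F,G,H}.
Refine {A,D,E,F,G,H} on symbol L: members go to different blocks, giving {A,F,G,H} and {D,E}.
Stable partition: {B,C} | {A,F,G,H} | {D,E} — 3 equivalence classes.

3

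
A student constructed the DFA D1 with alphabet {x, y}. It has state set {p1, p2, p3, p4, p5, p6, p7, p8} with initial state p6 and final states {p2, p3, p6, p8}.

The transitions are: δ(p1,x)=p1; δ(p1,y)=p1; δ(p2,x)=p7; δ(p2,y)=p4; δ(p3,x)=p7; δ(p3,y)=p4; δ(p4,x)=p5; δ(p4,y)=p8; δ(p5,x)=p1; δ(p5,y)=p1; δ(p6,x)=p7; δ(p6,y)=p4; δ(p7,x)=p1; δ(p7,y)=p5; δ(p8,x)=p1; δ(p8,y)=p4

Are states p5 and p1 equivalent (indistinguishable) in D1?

States {p2,p3} cannot be reached from the start state, so discard them.
Start with accepting vs non-accepting: {p6,p8} | {p1,p4,p5,p7}.
Split {p1,p4,p5,p7} by δ(·,y) → {p1,p5,p7} and {p4}.
The partition is now stable with 3 blocks: {p6,p8} | {p1,p5,p7} | {p4}.
p5 and p1 lie in the same block of the stable partition, so they are equivalent — no string distinguishes them.

Yes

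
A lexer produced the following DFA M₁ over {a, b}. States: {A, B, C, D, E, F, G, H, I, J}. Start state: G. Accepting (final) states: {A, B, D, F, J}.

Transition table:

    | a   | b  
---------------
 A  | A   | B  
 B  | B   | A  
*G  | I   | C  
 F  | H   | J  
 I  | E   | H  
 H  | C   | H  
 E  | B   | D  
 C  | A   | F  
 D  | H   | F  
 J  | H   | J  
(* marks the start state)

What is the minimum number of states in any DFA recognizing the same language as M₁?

Initial partition by acceptance: {A,B,D,F,J} | {C,E,G,H,I}.
Split {A,B,D,F,J} by δ(·,a) → {D,F,J} and {A,B}.
On input a, block {C,E,G,H,I} splits into {G,H,I} and {C,E}.
Refine {G,H,I} on symbol a: members go to different blocks, giving {H,I} and {G}.
No further refinement is possible. Final partition (5 blocks): {D,F,J} | {H,I} | {A,B} | {C,E} | {G}.

5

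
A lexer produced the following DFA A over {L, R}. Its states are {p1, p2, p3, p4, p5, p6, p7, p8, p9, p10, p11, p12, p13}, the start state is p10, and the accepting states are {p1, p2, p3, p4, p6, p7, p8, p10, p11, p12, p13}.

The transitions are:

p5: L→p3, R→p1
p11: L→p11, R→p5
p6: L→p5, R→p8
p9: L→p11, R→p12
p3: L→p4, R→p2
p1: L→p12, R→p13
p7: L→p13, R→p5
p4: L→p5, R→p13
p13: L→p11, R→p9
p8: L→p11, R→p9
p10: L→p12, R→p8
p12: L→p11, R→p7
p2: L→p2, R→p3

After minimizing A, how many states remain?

First remove the unreachable states {p6}; 12 states remain.
P0 = {p1,p2,p3,p4,p7,p8,p10,p11,p12,p13} | {p5,p9}.
On input L, block {p1,p2,p3,p4,p7,p8,p10,p11,p12,p13} splits into {p1,p2,p3,p7,p8,p10,p11,p12,p13} and {p4}.
On input L, block {p1,p2,p3,p7,p8,p10,p11,p12,p13} splits into {p1,p2,p7,p8,p10,p11,p12,p13} and {p3}.
On input R, block {p1,p2,p7,p8,p10,p11,p12,p13} splits into {p7,p8,p11,p13} and {p1,p10,p12} and {p2}.
Split {p5,p9} by δ(·,L) → {p5} and {p9}.
On input R, block {p7,p8,p11,p13} splits into {p7,p11} and {p8,p13}.
Split {p7,p11} by δ(·,L) → {p7} and {p11}.
On input L, block {p1,p10,p12} splits into {p1,p10} and {p12}.
Stable partition: {p7} | {p5} | {p4} | {p3} | {p1,p10} | {p2} | {p9} | {p8,p13} | {p11} | {p12} — 10 equivalence classes.

10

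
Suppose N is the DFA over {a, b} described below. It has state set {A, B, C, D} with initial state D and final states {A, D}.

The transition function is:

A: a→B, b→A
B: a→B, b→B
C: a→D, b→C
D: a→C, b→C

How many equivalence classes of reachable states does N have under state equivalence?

States {A,B} cannot be reached from the start state, so discard them.
Start with accepting vs non-accepting: {D} | {C}.
The partition is now stable with 2 blocks: {D} | {C}.

2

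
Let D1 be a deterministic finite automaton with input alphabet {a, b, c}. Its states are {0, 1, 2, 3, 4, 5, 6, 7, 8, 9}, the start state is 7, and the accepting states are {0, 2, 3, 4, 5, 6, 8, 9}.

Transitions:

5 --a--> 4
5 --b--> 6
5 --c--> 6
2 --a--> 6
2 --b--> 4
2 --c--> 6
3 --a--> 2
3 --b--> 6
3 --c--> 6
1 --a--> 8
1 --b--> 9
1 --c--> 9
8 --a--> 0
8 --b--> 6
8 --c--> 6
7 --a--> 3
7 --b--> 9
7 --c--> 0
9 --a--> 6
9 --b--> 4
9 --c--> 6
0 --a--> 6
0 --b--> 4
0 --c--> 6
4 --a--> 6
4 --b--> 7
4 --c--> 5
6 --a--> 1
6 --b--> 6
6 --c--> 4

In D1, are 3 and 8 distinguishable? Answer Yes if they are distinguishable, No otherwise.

All states are reachable from the start state.
Start with accepting vs non-accepting: {0,2,3,4,5,6,8,9} | {1,7}.
Refine {0,2,3,4,5,6,8,9} on symbol a: members go to different blocks, giving {0,2,3,4,5,8,9} and {6}.
On input a, block {0,2,3,4,5,8,9} splits into {0,2,4,9} and {3,5,8}.
On input b, block {0,2,4,9} splits into {0,2,9} and {4}.
Refine {3,5,8} on symbol a: members go to different blocks, giving {3,8} and {5}.
Stable partition: {0,2,9} | {1,7} | {6} | {3,8} | {4} | {5} — 6 equivalence classes.
3 and 8 lie in the same block of the stable partition, so they are equivalent — no string distinguishes them.

No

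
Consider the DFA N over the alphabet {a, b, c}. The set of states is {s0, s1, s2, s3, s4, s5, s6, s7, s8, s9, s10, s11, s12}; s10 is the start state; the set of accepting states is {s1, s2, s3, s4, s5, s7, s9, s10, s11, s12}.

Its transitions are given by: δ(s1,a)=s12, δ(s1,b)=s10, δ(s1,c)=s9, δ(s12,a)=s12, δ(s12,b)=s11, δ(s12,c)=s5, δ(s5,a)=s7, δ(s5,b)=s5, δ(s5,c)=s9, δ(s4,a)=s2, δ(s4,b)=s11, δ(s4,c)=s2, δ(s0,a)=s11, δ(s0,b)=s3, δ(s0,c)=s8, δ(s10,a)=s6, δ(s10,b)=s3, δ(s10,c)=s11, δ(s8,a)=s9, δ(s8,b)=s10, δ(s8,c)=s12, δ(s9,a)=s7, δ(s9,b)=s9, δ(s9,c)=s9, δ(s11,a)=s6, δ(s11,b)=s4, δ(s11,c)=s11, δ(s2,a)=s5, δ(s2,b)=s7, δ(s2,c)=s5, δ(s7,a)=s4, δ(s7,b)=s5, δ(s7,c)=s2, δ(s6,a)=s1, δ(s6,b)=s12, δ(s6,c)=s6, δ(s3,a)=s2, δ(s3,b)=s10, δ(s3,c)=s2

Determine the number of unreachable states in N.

Starting at s10 and following transitions, the reachable set is {s1, s2, s3, s4, s5, s6, s7, s9, s10, s11, s12}. That leaves s0, s8 unreachable — 2 in total.

2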